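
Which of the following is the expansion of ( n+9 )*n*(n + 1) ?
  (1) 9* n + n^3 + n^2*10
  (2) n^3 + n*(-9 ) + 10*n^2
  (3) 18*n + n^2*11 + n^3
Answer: 1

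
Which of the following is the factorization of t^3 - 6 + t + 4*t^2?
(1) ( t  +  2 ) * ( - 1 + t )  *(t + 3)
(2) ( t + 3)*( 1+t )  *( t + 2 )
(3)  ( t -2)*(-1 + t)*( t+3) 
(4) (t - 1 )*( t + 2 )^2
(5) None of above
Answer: 1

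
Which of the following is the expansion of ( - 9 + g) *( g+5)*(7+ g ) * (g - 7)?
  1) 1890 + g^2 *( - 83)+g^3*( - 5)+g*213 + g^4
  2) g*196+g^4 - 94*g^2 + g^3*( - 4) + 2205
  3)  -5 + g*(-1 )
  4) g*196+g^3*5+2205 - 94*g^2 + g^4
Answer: 2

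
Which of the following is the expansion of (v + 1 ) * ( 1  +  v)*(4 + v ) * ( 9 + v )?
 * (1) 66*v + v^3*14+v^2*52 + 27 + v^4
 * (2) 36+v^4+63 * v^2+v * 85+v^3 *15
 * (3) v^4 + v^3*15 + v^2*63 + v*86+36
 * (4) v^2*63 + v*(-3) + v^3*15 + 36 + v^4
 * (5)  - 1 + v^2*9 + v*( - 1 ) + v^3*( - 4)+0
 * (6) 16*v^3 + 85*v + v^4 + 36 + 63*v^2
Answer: 2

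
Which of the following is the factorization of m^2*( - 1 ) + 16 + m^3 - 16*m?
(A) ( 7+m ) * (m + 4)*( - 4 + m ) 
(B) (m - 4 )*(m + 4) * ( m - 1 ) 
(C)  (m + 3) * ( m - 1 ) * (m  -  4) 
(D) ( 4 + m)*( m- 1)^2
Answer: B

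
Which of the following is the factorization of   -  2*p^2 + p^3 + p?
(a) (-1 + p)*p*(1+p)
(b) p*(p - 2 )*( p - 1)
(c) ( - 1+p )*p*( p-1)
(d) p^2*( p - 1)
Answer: c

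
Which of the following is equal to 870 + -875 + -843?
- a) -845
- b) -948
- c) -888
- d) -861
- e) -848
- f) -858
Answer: e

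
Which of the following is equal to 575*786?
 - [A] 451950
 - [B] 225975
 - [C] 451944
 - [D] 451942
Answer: A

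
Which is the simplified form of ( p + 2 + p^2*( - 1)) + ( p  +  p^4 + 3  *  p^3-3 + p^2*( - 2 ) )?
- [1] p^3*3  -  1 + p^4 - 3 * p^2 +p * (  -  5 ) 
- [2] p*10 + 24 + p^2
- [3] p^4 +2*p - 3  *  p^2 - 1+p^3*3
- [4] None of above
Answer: 3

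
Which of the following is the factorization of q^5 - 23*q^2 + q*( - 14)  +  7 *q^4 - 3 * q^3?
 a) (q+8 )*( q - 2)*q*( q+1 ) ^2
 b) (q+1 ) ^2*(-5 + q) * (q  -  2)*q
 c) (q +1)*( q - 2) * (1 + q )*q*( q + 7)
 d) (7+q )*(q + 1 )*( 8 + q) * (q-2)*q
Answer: c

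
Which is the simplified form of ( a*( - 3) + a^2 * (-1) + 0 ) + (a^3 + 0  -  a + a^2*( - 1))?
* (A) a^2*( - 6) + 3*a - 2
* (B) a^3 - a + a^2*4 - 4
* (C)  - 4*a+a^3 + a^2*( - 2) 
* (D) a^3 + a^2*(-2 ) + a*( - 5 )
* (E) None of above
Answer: C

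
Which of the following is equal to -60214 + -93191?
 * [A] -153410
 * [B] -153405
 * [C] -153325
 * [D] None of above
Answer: B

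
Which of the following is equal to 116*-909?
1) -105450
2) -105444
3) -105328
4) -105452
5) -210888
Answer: 2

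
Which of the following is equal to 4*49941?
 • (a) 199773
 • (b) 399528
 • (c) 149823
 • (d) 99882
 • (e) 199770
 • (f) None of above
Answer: f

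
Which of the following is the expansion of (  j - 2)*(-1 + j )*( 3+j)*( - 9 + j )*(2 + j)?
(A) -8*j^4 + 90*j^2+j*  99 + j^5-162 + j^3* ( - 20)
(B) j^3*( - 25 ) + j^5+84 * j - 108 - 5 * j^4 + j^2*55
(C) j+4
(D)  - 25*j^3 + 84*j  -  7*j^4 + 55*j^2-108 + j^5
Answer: D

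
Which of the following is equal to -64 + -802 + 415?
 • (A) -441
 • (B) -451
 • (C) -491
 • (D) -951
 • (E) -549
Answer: B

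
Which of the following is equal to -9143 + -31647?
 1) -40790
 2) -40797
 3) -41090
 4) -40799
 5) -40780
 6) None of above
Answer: 1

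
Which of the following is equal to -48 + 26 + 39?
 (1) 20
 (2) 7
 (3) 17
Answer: 3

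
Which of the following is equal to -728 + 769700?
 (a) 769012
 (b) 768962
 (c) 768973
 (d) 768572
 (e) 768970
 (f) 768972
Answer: f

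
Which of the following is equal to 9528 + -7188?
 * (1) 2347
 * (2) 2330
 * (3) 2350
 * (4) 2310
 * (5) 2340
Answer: 5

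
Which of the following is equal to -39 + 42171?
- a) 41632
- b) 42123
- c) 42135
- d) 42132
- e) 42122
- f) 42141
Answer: d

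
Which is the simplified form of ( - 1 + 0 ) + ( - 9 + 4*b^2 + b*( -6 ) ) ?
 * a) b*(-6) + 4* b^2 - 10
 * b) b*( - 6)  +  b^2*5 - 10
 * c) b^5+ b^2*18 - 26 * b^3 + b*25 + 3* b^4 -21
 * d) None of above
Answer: a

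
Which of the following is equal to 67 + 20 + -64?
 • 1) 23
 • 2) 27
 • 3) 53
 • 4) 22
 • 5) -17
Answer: 1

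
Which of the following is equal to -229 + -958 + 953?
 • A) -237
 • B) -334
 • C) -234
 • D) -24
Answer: C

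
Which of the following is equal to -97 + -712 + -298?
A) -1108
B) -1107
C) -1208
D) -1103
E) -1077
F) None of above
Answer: B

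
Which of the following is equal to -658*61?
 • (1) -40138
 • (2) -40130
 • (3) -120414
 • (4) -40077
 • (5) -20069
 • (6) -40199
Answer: 1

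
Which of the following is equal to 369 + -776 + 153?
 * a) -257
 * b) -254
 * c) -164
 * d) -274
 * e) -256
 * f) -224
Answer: b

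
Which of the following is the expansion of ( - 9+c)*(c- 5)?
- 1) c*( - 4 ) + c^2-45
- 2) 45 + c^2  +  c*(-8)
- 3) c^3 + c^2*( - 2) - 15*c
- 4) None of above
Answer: 4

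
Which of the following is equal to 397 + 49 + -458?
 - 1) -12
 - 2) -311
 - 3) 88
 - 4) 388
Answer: 1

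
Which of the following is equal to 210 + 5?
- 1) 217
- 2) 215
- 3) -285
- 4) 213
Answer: 2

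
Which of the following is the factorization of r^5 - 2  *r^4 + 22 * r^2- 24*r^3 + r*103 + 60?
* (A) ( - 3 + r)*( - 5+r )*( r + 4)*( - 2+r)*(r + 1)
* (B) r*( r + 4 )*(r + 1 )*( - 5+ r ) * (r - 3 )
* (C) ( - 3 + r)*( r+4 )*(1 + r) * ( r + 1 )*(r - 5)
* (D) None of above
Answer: C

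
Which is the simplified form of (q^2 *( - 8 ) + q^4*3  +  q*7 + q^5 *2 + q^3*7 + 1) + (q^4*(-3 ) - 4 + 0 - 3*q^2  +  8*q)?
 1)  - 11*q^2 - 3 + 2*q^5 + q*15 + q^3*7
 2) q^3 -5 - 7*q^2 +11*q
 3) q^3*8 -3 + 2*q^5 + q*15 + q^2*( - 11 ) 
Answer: 1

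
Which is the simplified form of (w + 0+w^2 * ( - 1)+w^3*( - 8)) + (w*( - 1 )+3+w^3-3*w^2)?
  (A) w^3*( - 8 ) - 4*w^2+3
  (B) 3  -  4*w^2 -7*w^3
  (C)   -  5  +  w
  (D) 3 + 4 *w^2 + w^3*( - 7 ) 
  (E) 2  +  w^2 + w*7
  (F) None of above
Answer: B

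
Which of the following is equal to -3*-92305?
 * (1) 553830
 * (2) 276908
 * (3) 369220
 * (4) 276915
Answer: 4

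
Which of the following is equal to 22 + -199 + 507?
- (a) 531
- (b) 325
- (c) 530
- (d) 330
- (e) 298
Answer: d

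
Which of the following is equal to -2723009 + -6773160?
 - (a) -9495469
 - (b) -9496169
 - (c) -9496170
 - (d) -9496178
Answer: b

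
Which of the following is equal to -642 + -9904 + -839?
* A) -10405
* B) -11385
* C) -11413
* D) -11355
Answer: B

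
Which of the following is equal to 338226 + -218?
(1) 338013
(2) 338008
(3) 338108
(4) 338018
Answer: 2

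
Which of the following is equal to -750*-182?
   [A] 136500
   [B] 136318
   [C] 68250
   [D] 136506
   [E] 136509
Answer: A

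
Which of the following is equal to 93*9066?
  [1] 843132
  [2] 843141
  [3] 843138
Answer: 3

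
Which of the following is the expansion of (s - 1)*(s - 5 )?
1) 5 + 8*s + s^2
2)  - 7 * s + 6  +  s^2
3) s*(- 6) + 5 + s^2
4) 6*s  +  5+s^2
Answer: 3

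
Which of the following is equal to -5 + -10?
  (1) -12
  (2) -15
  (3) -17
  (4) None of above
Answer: 2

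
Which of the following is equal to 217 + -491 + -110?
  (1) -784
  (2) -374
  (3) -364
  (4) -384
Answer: 4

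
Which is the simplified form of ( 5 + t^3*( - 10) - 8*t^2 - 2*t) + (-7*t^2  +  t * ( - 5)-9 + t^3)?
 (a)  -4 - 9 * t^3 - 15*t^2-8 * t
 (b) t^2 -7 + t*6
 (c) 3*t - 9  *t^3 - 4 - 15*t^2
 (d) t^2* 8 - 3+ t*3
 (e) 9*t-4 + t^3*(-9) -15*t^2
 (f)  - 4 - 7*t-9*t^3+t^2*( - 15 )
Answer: f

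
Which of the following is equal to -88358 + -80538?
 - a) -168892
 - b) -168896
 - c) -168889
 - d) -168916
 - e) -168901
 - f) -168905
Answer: b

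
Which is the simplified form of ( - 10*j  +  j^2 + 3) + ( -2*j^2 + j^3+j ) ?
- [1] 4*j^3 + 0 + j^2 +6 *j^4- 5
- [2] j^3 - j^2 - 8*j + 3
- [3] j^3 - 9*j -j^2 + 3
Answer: 3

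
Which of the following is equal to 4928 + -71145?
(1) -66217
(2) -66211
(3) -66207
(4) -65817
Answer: 1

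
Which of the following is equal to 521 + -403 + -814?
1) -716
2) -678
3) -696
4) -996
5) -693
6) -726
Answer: 3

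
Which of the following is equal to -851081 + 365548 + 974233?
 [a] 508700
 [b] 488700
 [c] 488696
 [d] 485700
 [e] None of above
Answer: b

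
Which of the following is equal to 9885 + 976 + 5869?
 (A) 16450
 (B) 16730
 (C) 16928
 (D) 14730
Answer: B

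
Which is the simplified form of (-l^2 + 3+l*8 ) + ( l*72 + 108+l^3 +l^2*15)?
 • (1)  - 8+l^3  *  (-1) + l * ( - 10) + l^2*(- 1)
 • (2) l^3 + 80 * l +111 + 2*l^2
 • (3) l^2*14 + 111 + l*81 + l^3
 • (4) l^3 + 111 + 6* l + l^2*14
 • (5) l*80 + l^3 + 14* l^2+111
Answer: 5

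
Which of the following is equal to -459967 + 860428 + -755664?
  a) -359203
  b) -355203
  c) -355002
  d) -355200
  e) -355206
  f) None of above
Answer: b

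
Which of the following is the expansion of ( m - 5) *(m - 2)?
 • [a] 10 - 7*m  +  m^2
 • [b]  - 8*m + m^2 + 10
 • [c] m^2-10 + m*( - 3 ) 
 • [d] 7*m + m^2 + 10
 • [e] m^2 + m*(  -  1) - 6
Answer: a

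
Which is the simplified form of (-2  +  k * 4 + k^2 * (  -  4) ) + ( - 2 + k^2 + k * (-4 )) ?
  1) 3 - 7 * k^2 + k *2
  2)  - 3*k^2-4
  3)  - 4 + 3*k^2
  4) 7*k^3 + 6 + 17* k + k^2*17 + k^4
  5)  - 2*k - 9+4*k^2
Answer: 2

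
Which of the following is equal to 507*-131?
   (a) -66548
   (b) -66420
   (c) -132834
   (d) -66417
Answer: d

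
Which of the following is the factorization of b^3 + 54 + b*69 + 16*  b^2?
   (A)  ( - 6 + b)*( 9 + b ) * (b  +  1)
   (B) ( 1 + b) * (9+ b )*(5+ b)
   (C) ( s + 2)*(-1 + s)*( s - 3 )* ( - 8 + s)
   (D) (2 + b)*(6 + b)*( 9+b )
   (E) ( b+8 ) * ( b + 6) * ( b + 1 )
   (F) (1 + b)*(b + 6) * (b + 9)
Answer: F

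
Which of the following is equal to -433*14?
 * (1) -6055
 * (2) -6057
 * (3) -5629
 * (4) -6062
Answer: 4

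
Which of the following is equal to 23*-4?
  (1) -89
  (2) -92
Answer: 2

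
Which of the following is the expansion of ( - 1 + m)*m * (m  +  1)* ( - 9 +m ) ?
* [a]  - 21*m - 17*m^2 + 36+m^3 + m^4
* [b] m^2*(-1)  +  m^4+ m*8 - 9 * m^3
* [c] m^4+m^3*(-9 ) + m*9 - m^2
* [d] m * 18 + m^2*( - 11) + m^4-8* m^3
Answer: c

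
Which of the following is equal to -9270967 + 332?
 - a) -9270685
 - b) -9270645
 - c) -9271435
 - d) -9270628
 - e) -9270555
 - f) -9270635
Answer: f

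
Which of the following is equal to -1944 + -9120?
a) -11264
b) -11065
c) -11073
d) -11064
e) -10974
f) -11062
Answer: d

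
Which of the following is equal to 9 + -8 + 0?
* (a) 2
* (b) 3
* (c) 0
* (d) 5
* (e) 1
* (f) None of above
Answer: e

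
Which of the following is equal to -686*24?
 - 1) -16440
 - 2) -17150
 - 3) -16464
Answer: 3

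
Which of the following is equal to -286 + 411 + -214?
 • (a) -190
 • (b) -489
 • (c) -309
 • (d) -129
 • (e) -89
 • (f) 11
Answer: e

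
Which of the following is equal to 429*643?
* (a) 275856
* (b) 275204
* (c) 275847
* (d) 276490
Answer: c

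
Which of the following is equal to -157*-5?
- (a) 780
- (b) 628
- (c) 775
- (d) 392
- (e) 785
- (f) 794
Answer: e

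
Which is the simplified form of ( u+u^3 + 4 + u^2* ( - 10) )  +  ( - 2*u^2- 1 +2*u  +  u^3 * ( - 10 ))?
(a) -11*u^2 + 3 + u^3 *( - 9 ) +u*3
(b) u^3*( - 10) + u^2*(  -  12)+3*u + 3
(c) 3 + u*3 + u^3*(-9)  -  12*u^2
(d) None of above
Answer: c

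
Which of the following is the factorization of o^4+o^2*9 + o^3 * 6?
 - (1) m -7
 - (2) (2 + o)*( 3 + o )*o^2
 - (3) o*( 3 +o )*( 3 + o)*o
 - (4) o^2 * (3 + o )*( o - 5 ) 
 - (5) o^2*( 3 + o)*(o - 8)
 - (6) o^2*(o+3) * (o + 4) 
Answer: 3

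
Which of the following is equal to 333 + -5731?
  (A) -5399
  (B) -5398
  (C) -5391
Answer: B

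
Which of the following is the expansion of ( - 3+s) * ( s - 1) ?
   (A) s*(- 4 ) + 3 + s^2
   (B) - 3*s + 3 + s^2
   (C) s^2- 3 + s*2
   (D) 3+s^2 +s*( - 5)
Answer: A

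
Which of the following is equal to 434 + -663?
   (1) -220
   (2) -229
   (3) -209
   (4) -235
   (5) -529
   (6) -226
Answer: 2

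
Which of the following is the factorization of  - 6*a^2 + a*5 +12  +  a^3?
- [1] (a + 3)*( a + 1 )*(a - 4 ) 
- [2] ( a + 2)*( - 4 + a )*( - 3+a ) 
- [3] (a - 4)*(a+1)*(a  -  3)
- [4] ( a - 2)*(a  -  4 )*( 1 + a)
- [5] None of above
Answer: 3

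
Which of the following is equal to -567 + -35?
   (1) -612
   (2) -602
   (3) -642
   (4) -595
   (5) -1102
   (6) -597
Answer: 2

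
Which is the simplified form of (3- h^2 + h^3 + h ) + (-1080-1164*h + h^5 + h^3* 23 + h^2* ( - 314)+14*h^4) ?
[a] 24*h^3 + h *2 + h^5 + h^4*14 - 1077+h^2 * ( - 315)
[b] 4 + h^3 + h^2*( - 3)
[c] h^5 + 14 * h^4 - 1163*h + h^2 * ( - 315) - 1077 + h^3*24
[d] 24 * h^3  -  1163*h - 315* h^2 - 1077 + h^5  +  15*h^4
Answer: c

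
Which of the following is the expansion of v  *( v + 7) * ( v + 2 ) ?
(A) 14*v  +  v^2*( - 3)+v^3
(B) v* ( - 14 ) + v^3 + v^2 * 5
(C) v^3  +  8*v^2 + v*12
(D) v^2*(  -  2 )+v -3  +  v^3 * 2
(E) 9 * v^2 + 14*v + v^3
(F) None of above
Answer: E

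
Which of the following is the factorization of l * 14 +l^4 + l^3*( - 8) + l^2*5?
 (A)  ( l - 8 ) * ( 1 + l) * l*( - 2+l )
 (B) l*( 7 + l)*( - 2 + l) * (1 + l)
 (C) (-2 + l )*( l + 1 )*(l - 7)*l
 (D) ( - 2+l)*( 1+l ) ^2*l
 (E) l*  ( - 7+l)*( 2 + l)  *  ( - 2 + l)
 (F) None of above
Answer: C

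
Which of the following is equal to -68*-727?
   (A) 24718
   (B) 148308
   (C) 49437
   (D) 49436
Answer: D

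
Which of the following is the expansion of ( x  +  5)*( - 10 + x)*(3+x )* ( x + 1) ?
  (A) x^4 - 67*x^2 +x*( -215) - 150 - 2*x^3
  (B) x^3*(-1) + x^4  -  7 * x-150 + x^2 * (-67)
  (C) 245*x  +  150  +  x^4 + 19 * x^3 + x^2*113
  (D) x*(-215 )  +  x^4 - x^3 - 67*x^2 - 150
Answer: D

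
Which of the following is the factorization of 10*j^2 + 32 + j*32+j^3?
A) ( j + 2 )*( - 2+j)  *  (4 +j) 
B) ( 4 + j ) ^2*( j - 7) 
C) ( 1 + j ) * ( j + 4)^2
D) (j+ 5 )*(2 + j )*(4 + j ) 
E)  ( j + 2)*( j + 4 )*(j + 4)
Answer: E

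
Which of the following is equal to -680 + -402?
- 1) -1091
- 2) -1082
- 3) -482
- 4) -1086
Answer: 2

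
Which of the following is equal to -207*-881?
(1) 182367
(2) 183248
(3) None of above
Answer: 1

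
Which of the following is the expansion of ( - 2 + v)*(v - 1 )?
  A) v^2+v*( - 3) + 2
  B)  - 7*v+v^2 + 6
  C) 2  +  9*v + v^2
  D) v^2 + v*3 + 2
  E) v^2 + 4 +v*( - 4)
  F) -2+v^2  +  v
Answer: A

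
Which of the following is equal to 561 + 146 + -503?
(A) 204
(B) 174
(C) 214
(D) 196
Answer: A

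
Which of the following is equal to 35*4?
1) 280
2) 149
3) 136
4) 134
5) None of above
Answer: 5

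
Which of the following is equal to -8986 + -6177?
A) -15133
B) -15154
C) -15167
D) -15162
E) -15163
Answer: E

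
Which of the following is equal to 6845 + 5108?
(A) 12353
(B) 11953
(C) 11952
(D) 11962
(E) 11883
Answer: B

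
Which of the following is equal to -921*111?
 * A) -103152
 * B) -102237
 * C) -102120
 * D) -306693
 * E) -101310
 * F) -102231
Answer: F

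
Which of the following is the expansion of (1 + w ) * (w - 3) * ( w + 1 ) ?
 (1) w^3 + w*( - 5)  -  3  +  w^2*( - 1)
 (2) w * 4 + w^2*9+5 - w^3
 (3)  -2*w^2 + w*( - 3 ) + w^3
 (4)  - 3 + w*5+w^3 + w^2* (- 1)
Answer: 1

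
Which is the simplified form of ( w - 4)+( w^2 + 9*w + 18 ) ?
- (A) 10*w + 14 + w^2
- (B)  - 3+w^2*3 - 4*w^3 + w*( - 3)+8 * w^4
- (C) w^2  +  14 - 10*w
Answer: A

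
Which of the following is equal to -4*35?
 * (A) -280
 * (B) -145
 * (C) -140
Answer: C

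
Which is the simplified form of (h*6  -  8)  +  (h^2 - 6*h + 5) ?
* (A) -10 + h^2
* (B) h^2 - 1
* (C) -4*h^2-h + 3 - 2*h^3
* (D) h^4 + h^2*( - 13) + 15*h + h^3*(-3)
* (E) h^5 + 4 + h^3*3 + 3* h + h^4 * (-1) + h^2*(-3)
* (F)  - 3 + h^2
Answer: F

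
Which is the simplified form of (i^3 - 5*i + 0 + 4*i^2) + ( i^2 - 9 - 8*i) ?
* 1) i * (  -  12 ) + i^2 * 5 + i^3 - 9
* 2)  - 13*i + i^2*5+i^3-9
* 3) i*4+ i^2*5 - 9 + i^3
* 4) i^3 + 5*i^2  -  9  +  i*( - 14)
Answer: 2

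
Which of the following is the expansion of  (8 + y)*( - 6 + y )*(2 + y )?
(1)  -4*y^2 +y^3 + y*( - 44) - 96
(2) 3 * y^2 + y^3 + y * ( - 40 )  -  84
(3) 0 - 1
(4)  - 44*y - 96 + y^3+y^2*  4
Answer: 4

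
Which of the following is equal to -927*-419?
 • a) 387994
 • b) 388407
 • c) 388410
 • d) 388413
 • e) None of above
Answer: d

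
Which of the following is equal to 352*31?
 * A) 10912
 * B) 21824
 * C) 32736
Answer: A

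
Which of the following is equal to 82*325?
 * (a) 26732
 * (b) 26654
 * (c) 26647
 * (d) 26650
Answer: d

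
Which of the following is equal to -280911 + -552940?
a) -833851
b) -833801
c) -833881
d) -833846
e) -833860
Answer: a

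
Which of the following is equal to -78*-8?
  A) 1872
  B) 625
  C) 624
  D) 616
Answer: C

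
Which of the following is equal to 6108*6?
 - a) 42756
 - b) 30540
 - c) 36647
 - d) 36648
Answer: d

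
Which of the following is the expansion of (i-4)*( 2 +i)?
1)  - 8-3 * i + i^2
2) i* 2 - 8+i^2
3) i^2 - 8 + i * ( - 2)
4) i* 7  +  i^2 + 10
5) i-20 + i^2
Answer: 3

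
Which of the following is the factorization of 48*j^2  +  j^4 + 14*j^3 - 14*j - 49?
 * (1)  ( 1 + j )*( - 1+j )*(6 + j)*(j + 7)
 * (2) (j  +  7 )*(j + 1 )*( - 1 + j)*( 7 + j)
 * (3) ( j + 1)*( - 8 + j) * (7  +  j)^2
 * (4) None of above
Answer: 2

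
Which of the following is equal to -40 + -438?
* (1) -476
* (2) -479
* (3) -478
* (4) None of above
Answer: 3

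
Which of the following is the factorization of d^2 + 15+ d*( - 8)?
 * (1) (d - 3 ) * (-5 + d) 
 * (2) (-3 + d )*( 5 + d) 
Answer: 1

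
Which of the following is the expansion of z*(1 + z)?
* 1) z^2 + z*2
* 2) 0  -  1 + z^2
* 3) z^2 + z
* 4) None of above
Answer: 3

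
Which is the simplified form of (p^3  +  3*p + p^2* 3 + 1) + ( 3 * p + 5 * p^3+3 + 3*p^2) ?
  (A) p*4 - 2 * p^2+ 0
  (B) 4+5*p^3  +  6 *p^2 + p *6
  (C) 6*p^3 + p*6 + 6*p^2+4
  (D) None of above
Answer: C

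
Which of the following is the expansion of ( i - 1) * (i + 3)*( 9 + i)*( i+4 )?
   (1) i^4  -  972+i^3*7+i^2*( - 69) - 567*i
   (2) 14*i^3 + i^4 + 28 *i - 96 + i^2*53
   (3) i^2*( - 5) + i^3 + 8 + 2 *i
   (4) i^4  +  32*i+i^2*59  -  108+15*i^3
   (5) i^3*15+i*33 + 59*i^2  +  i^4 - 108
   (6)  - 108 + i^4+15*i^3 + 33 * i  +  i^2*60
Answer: 5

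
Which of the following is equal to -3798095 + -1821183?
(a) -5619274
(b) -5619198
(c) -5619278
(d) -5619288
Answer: c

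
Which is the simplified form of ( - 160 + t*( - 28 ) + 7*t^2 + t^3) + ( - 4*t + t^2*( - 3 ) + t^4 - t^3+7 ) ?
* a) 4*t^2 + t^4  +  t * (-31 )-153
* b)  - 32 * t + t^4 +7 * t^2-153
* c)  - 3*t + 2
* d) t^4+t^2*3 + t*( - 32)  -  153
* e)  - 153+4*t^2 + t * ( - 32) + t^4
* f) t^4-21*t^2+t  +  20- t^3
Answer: e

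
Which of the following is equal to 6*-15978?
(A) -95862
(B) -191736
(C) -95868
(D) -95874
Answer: C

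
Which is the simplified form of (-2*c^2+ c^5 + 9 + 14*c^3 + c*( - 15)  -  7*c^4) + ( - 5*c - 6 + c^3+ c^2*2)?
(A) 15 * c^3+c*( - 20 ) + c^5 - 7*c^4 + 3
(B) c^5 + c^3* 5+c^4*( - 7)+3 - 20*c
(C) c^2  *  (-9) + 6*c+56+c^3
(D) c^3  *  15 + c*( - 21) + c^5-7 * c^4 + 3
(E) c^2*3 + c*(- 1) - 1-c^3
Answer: A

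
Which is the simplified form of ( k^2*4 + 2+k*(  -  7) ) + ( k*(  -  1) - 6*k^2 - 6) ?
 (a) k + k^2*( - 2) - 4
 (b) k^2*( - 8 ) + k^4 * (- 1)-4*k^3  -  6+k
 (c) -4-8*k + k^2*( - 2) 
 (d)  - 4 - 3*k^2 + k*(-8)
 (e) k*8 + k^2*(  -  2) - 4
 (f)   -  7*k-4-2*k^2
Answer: c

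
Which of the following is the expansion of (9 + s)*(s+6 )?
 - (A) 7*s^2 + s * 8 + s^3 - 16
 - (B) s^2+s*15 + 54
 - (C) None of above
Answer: B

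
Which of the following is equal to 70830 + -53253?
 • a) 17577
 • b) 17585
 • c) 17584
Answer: a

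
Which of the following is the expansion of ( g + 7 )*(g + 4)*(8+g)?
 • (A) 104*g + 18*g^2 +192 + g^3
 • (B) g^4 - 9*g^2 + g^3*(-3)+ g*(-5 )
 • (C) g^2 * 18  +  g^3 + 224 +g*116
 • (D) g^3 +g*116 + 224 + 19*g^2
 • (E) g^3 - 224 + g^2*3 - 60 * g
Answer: D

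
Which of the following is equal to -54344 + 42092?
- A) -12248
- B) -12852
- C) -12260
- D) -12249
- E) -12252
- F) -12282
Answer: E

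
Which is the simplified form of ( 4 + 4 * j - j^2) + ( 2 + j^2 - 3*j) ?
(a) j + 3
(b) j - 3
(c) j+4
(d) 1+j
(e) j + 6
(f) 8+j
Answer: e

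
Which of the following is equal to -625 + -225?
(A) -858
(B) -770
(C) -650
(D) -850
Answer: D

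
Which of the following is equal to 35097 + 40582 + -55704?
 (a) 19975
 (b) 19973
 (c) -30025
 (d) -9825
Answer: a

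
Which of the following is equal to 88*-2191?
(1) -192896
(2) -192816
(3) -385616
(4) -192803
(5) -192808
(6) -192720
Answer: 5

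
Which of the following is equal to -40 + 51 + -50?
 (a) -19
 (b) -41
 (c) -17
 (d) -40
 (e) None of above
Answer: e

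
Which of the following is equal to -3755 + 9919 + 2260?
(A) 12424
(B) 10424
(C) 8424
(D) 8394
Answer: C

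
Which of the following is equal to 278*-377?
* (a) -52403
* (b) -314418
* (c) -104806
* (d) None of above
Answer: c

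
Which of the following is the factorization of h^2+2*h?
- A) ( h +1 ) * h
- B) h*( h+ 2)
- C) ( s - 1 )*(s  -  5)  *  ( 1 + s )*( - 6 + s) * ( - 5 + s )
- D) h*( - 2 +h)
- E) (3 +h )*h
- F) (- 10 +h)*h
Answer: B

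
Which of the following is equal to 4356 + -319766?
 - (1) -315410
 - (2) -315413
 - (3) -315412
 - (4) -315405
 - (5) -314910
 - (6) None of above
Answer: 1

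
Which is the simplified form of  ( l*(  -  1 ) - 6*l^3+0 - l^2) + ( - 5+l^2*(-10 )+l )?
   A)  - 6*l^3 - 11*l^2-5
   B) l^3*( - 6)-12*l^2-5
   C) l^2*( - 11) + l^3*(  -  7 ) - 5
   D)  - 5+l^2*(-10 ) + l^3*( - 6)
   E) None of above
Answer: A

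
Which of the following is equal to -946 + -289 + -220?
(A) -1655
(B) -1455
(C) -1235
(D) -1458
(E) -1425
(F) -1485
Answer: B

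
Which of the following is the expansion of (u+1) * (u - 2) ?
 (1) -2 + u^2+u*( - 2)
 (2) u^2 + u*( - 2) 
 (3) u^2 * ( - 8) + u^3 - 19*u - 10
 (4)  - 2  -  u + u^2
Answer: 4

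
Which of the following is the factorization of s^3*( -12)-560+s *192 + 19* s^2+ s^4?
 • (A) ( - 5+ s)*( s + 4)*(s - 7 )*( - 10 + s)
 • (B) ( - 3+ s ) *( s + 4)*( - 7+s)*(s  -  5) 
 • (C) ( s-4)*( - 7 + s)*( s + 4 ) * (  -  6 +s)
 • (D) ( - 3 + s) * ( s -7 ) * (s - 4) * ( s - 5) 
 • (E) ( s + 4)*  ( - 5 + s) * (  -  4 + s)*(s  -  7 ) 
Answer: E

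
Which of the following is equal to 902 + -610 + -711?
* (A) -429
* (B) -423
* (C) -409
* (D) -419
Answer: D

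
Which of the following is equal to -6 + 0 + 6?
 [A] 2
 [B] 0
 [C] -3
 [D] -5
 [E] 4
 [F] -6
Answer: B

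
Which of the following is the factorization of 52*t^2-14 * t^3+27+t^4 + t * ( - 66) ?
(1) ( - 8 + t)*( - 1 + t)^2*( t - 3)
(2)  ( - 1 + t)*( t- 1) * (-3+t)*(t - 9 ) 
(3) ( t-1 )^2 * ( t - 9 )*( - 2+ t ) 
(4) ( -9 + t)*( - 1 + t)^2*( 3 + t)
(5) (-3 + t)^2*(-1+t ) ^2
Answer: 2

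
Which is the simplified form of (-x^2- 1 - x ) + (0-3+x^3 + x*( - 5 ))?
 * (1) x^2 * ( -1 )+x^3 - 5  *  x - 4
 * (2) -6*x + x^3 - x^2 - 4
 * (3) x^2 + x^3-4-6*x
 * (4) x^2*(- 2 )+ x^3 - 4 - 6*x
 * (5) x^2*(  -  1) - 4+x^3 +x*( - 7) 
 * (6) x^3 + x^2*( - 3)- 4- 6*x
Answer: 2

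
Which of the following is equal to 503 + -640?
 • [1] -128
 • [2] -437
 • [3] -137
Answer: 3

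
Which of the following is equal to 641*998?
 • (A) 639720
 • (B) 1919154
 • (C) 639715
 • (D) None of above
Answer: D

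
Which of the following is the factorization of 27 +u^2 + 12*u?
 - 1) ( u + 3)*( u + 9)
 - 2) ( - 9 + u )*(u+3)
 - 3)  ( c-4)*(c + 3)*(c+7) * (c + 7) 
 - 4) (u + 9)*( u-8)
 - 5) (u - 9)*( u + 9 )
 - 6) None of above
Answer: 1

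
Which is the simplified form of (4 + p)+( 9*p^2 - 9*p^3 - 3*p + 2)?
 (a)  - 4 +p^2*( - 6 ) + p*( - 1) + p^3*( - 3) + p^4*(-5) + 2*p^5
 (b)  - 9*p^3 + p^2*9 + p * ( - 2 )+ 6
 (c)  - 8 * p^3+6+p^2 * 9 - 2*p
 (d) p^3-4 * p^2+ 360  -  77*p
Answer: b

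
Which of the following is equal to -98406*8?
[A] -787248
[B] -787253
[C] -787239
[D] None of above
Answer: A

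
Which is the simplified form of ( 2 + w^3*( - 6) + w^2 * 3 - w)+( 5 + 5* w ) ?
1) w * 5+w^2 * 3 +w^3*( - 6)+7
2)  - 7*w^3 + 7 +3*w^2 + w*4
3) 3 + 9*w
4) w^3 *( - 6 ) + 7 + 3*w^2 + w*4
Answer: 4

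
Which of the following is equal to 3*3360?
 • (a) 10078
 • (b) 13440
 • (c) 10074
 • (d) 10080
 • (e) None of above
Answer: d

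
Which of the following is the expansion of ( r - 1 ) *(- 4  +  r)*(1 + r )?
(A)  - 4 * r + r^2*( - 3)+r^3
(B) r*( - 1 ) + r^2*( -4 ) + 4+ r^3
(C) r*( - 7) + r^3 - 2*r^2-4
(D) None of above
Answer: B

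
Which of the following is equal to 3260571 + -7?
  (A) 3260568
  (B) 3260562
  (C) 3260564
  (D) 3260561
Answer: C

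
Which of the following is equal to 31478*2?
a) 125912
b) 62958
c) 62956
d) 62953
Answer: c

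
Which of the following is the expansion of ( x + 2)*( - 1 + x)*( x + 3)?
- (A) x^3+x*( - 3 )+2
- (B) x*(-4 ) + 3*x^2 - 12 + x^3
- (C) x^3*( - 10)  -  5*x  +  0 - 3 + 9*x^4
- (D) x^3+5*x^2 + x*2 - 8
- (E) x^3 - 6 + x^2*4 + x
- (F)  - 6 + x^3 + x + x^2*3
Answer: E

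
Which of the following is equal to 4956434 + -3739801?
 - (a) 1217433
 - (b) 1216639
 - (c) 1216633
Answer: c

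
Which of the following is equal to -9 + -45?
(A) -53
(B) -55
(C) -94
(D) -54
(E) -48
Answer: D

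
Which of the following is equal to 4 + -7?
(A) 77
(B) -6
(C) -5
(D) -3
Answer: D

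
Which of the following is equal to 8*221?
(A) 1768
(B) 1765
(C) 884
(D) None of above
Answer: A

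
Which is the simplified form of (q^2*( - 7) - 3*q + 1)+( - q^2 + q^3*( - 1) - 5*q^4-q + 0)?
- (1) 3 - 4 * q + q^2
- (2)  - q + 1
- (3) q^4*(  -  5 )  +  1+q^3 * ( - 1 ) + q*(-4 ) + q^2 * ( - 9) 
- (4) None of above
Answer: 4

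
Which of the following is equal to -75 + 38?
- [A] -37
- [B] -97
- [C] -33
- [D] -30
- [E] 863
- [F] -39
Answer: A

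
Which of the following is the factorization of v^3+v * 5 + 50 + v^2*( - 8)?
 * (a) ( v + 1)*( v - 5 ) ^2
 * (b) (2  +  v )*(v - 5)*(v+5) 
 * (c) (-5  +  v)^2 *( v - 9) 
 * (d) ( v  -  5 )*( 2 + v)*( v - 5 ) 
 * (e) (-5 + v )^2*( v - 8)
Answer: d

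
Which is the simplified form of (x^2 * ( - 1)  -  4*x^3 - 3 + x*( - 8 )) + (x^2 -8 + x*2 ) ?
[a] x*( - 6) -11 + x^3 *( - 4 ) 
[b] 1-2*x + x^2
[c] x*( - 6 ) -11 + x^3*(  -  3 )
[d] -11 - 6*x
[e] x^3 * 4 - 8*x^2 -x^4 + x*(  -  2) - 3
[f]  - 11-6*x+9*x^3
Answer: a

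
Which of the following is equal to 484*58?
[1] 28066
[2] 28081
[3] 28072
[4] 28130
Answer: 3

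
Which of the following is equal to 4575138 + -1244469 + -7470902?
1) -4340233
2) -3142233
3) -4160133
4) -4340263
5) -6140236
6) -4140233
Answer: 6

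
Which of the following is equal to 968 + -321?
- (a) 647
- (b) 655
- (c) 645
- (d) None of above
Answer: a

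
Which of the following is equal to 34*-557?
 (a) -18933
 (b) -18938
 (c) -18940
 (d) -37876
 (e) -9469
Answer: b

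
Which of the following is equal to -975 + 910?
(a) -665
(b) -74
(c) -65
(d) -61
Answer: c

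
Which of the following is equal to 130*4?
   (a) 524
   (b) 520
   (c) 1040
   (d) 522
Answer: b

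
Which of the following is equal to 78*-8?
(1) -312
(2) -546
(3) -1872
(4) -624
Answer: 4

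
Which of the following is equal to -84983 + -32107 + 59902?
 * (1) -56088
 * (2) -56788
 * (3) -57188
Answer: 3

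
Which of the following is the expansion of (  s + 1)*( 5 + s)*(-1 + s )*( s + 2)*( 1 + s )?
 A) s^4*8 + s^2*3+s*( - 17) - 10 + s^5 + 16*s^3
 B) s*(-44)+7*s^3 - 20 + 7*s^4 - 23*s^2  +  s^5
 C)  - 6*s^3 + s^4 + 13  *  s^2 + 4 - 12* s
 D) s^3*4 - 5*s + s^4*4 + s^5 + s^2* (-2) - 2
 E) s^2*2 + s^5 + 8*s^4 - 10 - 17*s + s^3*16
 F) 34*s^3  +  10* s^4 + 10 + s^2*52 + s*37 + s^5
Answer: E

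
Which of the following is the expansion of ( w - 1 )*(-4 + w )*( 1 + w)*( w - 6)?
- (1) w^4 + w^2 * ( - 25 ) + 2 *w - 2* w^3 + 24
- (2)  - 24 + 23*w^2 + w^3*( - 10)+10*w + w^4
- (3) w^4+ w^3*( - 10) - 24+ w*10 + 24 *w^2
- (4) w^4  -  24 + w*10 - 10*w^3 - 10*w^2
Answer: 2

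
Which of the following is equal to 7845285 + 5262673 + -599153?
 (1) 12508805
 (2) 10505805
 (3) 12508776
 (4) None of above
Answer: 1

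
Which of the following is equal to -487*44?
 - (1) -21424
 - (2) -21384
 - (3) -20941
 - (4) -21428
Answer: 4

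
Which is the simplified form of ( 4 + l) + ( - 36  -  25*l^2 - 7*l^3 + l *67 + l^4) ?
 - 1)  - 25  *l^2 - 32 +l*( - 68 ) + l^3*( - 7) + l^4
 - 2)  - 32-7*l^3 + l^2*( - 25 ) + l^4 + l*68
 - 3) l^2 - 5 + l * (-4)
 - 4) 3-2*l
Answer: 2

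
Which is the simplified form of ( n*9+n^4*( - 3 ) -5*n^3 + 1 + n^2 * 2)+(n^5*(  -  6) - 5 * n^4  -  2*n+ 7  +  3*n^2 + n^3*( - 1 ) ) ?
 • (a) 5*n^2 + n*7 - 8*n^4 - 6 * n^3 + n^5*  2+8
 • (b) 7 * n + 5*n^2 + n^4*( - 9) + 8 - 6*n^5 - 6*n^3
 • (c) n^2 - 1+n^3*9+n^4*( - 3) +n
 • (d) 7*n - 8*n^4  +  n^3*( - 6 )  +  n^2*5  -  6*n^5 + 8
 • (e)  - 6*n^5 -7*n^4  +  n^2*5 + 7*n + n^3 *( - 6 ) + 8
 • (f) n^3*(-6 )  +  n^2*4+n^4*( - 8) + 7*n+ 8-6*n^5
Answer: d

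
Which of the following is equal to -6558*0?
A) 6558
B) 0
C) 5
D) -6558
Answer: B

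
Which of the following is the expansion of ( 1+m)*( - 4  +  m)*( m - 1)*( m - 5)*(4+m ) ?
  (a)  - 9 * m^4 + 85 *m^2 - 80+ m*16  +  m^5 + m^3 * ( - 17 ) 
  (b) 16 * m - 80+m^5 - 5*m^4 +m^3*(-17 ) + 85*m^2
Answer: b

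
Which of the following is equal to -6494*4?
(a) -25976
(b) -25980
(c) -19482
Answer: a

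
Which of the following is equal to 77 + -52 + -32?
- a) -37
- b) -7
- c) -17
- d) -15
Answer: b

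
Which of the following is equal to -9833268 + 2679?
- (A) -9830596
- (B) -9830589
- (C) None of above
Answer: B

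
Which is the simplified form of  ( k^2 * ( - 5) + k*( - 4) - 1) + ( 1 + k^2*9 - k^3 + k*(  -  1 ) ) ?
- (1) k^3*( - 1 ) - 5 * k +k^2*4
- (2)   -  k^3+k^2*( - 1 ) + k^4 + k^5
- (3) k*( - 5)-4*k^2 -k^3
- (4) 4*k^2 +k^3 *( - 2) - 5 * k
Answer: 1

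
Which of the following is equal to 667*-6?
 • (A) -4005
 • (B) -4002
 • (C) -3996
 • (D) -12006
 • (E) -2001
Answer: B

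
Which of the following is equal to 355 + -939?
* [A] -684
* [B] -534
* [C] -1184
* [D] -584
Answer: D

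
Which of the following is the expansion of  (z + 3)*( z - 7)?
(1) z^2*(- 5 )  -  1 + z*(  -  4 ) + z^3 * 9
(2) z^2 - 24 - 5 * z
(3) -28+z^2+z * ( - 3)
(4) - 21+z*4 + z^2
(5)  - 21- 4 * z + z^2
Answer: 5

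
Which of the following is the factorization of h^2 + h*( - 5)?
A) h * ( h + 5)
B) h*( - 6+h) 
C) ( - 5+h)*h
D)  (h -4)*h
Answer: C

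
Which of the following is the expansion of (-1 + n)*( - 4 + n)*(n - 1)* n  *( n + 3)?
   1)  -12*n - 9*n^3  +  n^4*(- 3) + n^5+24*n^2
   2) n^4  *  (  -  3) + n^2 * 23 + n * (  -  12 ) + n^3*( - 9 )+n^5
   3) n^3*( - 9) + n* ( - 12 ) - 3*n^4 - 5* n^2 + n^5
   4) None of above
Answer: 2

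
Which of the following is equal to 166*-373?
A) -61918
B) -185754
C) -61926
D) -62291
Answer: A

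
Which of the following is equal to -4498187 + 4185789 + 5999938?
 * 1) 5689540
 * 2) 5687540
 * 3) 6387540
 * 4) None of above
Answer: 2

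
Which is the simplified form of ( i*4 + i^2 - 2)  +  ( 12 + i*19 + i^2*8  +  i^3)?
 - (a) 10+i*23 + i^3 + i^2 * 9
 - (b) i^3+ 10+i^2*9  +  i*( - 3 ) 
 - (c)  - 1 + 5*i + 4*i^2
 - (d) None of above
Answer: a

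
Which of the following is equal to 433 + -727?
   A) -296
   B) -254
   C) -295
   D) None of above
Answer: D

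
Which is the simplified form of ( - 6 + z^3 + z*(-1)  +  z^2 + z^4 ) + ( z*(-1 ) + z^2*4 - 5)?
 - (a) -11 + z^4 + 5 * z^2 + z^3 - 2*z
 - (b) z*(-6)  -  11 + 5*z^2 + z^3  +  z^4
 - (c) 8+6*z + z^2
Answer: a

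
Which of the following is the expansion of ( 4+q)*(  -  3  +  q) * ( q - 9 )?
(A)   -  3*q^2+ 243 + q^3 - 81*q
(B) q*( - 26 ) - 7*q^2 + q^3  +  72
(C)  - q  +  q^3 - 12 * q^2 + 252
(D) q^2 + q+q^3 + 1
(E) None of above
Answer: E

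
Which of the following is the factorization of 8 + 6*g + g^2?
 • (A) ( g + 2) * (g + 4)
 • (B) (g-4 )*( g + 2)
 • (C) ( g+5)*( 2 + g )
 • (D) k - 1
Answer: A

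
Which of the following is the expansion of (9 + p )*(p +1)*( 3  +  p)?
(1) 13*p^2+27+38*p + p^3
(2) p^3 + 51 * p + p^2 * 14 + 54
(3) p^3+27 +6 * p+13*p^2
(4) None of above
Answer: 4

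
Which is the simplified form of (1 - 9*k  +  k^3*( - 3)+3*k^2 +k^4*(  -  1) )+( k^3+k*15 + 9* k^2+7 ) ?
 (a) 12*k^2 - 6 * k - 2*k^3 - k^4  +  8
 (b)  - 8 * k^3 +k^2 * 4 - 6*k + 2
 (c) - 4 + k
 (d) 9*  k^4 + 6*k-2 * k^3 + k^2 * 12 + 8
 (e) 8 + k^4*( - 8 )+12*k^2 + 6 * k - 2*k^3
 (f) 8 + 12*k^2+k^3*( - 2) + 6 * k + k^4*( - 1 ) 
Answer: f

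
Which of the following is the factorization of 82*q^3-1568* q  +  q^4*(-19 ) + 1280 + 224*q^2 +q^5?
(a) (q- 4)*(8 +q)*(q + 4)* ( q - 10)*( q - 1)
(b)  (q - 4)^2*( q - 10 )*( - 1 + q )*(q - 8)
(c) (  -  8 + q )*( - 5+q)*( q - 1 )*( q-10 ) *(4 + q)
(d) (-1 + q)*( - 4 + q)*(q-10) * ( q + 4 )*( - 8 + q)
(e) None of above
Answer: d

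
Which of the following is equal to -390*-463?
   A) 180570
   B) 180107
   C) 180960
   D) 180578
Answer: A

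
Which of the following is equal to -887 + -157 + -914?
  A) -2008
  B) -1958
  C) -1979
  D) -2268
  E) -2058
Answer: B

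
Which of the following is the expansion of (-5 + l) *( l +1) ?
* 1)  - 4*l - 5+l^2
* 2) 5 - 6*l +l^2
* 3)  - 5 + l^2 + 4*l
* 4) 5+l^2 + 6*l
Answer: 1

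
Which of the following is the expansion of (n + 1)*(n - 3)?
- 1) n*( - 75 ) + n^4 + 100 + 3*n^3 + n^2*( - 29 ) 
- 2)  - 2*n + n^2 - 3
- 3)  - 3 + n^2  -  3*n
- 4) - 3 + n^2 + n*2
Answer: 2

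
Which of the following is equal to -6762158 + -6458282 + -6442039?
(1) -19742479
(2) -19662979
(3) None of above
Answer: 3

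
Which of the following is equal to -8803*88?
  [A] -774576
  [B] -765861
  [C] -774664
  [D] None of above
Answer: C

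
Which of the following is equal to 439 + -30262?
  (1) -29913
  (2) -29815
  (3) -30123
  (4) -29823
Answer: 4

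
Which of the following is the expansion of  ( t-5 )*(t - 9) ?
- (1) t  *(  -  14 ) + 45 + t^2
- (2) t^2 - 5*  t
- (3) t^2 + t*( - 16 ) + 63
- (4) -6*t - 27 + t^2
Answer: 1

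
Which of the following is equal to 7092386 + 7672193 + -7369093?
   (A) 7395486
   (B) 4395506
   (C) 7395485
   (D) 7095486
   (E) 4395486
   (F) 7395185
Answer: A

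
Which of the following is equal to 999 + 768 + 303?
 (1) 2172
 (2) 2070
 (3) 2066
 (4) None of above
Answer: 2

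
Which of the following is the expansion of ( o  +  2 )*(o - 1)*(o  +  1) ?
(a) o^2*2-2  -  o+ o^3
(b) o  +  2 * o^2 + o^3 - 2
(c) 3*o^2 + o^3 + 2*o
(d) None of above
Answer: a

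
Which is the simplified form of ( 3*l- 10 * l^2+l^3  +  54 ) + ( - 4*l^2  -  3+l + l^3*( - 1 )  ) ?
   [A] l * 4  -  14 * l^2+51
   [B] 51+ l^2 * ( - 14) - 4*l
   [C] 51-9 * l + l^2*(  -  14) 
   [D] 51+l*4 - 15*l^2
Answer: A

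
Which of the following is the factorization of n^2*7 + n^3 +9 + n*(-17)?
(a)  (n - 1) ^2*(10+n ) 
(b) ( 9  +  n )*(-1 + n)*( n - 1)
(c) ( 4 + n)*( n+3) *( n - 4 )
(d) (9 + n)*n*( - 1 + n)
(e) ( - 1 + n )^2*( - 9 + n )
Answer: b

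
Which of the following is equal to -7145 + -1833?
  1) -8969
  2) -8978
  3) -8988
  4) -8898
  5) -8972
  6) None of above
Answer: 2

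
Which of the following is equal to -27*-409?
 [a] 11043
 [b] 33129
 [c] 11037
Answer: a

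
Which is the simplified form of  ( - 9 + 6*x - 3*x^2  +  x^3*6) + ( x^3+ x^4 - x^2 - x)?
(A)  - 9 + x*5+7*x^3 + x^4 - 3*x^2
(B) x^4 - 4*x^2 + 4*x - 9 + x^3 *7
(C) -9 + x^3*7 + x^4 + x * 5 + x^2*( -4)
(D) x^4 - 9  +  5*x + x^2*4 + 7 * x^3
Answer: C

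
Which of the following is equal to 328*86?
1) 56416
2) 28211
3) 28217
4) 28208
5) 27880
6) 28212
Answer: 4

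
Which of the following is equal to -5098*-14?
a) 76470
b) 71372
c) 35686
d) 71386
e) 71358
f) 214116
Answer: b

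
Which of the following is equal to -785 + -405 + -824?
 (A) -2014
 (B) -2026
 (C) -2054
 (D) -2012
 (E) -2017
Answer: A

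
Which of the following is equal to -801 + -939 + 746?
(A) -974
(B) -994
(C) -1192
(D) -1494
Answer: B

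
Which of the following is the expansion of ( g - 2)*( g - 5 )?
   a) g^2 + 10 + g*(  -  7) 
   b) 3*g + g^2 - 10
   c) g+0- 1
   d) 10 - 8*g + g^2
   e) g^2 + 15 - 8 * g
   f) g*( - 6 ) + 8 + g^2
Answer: a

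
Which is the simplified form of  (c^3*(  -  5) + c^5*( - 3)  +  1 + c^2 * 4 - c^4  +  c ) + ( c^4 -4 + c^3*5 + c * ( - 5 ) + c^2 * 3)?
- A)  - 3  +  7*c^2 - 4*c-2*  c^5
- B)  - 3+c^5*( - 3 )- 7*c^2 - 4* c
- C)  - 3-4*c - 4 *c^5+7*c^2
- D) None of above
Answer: D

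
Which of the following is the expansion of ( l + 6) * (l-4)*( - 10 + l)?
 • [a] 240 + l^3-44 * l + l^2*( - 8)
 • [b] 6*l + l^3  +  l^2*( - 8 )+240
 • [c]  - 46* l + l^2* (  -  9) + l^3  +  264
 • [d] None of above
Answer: a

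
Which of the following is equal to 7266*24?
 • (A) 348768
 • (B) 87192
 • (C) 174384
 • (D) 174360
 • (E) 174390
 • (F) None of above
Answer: C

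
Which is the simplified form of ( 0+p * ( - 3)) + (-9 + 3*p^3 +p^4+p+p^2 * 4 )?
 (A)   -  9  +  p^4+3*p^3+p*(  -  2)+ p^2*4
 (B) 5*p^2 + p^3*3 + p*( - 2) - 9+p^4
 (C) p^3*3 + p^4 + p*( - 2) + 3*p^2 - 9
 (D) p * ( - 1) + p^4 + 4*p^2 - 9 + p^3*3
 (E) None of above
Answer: A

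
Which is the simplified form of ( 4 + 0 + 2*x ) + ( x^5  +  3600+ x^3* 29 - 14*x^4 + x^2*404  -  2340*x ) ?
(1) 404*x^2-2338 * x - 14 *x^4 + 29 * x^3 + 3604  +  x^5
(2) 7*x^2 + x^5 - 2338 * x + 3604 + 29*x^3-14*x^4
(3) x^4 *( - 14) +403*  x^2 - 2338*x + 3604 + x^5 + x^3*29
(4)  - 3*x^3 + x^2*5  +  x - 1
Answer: 1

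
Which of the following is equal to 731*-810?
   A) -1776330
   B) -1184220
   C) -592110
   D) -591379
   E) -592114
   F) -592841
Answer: C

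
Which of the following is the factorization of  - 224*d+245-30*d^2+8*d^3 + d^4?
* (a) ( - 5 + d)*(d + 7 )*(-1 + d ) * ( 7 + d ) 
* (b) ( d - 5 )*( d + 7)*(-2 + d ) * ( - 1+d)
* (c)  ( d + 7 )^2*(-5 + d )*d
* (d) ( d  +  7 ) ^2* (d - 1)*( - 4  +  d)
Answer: a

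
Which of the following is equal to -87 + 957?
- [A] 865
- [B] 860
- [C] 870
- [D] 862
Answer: C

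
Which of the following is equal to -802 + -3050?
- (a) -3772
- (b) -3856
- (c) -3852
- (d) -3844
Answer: c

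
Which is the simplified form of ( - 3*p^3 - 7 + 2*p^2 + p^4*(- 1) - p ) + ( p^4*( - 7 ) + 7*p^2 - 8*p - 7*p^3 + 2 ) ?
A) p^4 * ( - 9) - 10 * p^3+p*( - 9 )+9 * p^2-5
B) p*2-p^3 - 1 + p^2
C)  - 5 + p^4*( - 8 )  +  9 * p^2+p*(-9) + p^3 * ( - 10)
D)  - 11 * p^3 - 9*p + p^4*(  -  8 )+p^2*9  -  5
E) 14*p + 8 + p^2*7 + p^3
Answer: C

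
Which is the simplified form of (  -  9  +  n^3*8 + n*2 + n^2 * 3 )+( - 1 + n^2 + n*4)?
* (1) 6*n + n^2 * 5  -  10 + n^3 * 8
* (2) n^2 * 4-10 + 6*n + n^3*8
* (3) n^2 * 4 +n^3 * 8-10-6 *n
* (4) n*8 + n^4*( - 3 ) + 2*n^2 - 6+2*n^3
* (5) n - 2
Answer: 2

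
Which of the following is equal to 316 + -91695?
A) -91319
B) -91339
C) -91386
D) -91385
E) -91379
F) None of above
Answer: E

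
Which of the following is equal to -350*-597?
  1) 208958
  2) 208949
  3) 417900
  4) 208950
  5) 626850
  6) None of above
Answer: 4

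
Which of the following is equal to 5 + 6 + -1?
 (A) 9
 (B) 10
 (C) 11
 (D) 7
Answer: B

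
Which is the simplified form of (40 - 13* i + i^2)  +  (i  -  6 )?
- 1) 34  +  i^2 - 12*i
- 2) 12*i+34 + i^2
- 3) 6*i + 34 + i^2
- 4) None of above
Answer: 1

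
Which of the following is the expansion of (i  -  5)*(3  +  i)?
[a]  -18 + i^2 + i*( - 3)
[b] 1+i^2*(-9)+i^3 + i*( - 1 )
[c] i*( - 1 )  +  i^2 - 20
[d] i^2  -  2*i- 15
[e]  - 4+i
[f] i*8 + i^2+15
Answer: d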